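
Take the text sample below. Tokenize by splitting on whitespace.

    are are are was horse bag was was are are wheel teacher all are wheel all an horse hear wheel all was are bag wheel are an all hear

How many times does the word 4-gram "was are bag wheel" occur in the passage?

Scanning the 26 overlapping 4-gram windows for "was are bag wheel":
  position 22–25: was are bag wheel

1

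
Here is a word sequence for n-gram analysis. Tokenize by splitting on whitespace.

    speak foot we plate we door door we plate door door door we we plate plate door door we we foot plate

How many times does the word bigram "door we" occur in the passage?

Scanning the 21 overlapping bigram windows for "door we":
  position 7–8: door we
  position 12–13: door we
  position 18–19: door we

3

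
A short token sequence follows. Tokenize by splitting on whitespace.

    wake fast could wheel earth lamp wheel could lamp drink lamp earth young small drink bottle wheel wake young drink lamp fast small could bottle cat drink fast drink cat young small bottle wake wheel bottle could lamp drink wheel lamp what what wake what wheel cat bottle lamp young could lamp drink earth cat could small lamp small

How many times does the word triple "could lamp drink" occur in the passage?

Scanning the 57 overlapping trigram windows for "could lamp drink":
  position 8–10: could lamp drink
  position 37–39: could lamp drink
  position 51–53: could lamp drink

3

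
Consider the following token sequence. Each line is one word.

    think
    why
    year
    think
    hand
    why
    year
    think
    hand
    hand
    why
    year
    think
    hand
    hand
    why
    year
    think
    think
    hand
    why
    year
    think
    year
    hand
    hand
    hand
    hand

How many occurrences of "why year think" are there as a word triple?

5

Scanning the 26 overlapping trigram windows for "why year think":
  position 2–4: why year think
  position 6–8: why year think
  position 11–13: why year think
  position 16–18: why year think
  position 21–23: why year think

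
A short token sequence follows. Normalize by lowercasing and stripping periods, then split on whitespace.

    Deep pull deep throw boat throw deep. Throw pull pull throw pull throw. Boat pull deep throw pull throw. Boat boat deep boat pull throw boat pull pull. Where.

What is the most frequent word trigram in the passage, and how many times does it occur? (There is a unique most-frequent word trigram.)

Trigram frequencies (highest first):
  pull throw boat: 3
  pull deep throw: 2
  deep throw pull: 2
  throw pull throw: 2
  throw boat pull: 2
  deep pull deep: 1
  … (15 more, each ≤ 1)

"pull throw boat", 3 times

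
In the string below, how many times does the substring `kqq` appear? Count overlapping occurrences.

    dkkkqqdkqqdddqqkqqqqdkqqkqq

Sliding a length-3 window over the 27 characters (25 positions):
  position 4–6: kqq
  position 8–10: kqq
  position 16–18: kqq
  position 22–24: kqq
  position 25–27: kqq

5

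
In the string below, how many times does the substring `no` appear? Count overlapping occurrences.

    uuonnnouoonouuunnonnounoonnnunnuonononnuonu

Sliding a length-2 window over the 43 characters (42 positions):
  position 6–7: no
  position 11–12: no
  position 17–18: no
  position 20–21: no
  position 23–24: no
  position 34–35: no
  position 36–37: no

7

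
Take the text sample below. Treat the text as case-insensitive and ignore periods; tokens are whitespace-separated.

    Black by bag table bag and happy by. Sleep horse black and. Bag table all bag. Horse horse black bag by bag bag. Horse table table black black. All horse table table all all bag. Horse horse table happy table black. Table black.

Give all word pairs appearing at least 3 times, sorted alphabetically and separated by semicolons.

bag horse; horse table; table black

Bigram counts meeting the condition (at least 3 times):
  bag horse: 3
  horse table: 3
  table black: 3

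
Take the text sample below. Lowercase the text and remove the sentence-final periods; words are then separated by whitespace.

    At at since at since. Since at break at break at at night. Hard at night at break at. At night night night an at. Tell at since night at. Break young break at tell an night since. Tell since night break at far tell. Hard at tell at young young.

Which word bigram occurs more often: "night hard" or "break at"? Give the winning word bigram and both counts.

"night hard": 1 occurrence
"break at": 5 occurrences

"break at" (5 vs 1)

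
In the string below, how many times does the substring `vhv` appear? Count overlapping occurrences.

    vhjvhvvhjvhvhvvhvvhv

5

Sliding a length-3 window over the 20 characters (18 positions):
  position 4–6: vhv
  position 10–12: vhv
  position 12–14: vhv
  position 15–17: vhv
  position 18–20: vhv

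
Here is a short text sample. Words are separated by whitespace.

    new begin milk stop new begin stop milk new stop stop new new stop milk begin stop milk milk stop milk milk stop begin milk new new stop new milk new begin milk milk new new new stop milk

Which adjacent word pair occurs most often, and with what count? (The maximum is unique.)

"stop milk", 5 times

Bigram frequencies (highest first):
  stop milk: 5
  milk new: 4
  new stop: 4
  new new: 4
  new begin: 3
  begin milk: 3
  … (8 more, each ≤ 3)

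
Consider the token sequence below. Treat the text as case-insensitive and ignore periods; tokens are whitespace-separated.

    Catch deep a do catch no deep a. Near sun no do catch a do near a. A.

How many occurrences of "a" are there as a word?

5

Scanning the 18 tokens for "a":
  position 3: a
  position 8: a
  position 14: a
  position 17: a
  position 18: a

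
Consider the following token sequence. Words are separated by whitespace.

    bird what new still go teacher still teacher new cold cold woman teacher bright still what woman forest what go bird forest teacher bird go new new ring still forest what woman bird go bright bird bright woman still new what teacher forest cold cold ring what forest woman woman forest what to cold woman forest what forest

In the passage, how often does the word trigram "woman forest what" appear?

3

Scanning the 56 overlapping trigram windows for "woman forest what":
  position 17–19: woman forest what
  position 50–52: woman forest what
  position 55–57: woman forest what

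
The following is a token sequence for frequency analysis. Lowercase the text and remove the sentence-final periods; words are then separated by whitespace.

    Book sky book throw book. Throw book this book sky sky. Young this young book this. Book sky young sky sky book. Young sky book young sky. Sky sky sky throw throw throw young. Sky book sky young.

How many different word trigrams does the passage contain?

27

38 tokens → 36 trigram windows in total.
Repeated trigrams (each contributes count−1 duplicates):
  book sky young: 2
  book this book: 2
  book throw book: 2
  book young sky: 2
  sky book young: 2
  sky sky sky: 2
  this book sky: 2
  young sky book: 2
  … (1 more repeated)
9 duplicate windows → 36 − 9 = 27 distinct.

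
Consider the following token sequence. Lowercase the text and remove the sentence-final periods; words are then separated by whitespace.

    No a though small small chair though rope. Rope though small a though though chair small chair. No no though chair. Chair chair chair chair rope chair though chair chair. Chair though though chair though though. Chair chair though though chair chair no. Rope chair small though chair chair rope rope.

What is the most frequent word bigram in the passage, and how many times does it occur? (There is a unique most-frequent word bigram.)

"chair chair", 9 times

Bigram frequencies (highest first):
  chair chair: 9
  though chair: 7
  chair though: 5
  though though: 4
  a though: 2
  though small: 2
  … (15 more, each ≤ 2)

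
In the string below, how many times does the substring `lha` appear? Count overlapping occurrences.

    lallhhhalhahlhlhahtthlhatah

3

Sliding a length-3 window over the 27 characters (25 positions):
  position 9–11: lha
  position 15–17: lha
  position 22–24: lha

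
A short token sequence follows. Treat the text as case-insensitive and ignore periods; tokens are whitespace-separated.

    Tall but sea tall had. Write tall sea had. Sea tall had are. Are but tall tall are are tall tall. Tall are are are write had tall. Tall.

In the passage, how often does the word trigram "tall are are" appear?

2

Scanning the 27 overlapping trigram windows for "tall are are":
  position 17–19: tall are are
  position 22–24: tall are are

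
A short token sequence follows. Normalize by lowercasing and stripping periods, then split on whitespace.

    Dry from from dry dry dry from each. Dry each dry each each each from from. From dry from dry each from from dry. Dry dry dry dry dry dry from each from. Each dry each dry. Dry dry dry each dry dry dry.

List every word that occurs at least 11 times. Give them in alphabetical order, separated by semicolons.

Unigram counts meeting the condition (at least 11 times):
  dry: 23
  from: 11

dry; from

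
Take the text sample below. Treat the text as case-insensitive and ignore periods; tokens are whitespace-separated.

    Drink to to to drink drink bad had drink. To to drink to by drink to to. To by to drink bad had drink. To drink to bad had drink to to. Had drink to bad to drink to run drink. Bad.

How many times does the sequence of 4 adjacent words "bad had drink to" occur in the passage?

Scanning the 39 overlapping 4-gram windows for "bad had drink to":
  position 7–10: bad had drink to
  position 22–25: bad had drink to
  position 28–31: bad had drink to

3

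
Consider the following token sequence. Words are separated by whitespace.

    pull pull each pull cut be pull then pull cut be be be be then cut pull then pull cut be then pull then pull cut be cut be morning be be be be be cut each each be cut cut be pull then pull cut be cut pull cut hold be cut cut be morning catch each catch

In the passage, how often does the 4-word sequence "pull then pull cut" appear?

4

Scanning the 56 overlapping 4-gram windows for "pull then pull cut":
  position 7–10: pull then pull cut
  position 17–20: pull then pull cut
  position 23–26: pull then pull cut
  position 43–46: pull then pull cut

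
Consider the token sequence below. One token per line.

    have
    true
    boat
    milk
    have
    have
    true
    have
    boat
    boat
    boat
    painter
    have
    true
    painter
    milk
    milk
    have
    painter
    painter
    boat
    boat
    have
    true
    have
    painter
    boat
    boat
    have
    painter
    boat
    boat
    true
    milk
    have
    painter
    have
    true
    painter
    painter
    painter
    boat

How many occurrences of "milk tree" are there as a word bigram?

0

Scanning the 41 overlapping bigram windows for "milk tree":
  (none found)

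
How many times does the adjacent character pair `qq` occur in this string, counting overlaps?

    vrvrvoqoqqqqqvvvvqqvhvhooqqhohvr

6

Sliding a length-2 window over the 32 characters (31 positions):
  position 9–10: qq
  position 10–11: qq
  position 11–12: qq
  position 12–13: qq
  position 18–19: qq
  position 26–27: qq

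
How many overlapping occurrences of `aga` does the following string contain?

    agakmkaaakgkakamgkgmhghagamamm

2

Sliding a length-3 window over the 30 characters (28 positions):
  position 1–3: aga
  position 24–26: aga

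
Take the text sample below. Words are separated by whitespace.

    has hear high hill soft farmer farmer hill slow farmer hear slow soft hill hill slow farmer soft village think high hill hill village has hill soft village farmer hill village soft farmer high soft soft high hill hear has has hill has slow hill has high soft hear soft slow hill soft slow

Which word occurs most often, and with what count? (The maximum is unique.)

"hill", 12 times

Unigram frequencies (highest first):
  hill: 12
  soft: 10
  has: 6
  farmer: 6
  slow: 6
  high: 5
  … (3 more, each ≤ 4)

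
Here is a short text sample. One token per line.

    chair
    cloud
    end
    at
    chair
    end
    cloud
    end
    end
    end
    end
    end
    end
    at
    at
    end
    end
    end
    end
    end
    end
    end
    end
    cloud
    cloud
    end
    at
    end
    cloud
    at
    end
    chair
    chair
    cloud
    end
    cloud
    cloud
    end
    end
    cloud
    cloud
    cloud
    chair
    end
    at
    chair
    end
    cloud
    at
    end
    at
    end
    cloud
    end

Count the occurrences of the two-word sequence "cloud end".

6

Scanning the 53 overlapping bigram windows for "cloud end":
  position 2–3: cloud end
  position 7–8: cloud end
  position 25–26: cloud end
  position 34–35: cloud end
  position 37–38: cloud end
  position 53–54: cloud end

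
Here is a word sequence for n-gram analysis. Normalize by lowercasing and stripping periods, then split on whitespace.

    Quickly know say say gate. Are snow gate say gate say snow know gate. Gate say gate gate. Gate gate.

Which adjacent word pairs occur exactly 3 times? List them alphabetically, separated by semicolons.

gate say; say gate

Bigram counts meeting the condition (exactly 3 times):
  gate say: 3
  say gate: 3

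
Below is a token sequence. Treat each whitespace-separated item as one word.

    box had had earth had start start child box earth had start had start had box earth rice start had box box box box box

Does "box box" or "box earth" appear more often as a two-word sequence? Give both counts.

"box box" (4 vs 2)

"box box": 4 occurrences
"box earth": 2 occurrences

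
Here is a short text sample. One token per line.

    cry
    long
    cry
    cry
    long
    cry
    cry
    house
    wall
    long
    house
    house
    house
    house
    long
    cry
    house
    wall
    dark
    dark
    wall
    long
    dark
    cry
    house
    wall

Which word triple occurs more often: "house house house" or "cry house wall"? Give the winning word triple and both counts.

"house house house": 2 occurrences
"cry house wall": 3 occurrences

"cry house wall" (3 vs 2)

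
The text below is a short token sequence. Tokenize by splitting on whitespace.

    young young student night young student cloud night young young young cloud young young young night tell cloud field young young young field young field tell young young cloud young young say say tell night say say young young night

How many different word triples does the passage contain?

40 tokens → 38 trigram windows in total.
Repeated trigrams (each contributes count−1 duplicates):
  young young young: 3
  cloud young young: 2
  young cloud young: 2
  young young cloud: 2
  young young night: 2
6 duplicate windows → 38 − 6 = 32 distinct.

32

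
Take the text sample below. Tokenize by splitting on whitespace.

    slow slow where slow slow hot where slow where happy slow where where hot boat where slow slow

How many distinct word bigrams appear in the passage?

11

18 tokens → 17 bigram windows in total.
Repeated bigrams (each contributes count−1 duplicates):
  slow slow: 3
  slow where: 3
  where slow: 3
6 duplicate windows → 17 − 6 = 11 distinct.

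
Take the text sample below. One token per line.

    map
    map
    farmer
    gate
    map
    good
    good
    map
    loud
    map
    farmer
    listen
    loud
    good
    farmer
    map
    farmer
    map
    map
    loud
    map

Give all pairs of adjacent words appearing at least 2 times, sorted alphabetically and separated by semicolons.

Bigram counts meeting the condition (at least 2 times):
  farmer map: 2
  loud map: 2
  map farmer: 3
  map loud: 2
  map map: 2

farmer map; loud map; map farmer; map loud; map map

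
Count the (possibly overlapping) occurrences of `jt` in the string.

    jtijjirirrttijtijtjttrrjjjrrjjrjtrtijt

6

Sliding a length-2 window over the 38 characters (37 positions):
  position 1–2: jt
  position 14–15: jt
  position 17–18: jt
  position 19–20: jt
  position 32–33: jt
  position 37–38: jt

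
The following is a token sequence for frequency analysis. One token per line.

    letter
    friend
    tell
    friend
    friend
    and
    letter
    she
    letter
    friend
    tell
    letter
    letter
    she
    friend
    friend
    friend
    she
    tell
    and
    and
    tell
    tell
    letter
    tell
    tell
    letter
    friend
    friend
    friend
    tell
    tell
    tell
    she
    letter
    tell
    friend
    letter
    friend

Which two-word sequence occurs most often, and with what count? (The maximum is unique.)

Bigram frequencies (highest first):
  friend friend: 5
  letter friend: 4
  tell tell: 4
  friend tell: 3
  tell letter: 3
  tell friend: 2
  … (14 more, each ≤ 2)

"friend friend", 5 times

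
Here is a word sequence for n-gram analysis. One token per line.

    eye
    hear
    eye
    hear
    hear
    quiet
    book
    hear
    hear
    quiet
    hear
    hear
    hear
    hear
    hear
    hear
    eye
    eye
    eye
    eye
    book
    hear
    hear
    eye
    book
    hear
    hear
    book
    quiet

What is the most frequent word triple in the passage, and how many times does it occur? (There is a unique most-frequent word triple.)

Trigram frequencies (highest first):
  hear hear hear: 4
  book hear hear: 3
  hear hear quiet: 2
  hear hear eye: 2
  eye eye eye: 2
  eye book hear: 2
  … (12 more, each ≤ 1)

"hear hear hear", 4 times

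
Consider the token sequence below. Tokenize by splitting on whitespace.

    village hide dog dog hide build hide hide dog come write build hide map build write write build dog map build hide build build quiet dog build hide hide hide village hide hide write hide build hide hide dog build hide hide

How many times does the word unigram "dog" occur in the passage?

Scanning the 42 tokens for "dog":
  position 3: dog
  position 4: dog
  position 9: dog
  position 19: dog
  position 26: dog
  position 39: dog

6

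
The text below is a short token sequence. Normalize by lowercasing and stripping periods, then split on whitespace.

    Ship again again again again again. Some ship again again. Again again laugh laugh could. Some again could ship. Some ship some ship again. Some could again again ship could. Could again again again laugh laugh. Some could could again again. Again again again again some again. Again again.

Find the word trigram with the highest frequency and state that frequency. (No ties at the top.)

Trigram frequencies (highest first):
  again again again: 11
  could again again: 3
  ship again again: 2
  again again some: 2
  some ship again: 2
  again again laugh: 2
  … (22 more, each ≤ 2)

"again again again", 11 times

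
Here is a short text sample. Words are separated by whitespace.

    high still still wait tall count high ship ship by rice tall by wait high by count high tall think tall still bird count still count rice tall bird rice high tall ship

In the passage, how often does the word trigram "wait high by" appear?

Scanning the 31 overlapping trigram windows for "wait high by":
  position 14–16: wait high by

1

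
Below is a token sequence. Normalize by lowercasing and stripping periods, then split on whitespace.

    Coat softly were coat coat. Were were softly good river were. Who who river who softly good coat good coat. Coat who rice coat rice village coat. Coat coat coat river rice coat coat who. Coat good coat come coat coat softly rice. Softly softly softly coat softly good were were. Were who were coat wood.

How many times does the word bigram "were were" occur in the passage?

3

Scanning the 55 overlapping bigram windows for "were were":
  position 6–7: were were
  position 50–51: were were
  position 51–52: were were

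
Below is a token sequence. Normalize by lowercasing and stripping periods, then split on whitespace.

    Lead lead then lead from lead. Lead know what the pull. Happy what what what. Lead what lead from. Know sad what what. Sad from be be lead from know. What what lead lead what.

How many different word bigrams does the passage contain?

22

35 tokens → 34 bigram windows in total.
Repeated bigrams (each contributes count−1 duplicates):
  what what: 4
  lead from: 3
  lead lead: 3
  what lead: 3
  from know: 2
  know what: 2
  lead what: 2
12 duplicate windows → 34 − 12 = 22 distinct.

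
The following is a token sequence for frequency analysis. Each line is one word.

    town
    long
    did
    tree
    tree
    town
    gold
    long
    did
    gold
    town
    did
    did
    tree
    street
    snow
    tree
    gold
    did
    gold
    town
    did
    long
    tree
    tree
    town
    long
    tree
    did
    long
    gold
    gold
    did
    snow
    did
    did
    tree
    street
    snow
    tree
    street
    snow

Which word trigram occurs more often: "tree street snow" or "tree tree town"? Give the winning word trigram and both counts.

"tree street snow" (3 vs 2)

"tree street snow": 3 occurrences
"tree tree town": 2 occurrences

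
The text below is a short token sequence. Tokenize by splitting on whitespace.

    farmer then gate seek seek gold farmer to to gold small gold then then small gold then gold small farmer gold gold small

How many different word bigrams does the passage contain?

18

23 tokens → 22 bigram windows in total.
Repeated bigrams (each contributes count−1 duplicates):
  gold small: 3
  gold then: 2
  small gold: 2
4 duplicate windows → 22 − 4 = 18 distinct.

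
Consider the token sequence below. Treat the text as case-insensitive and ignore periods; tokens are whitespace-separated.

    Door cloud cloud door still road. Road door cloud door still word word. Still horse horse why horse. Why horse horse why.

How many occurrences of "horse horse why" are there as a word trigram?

Scanning the 20 overlapping trigram windows for "horse horse why":
  position 15–17: horse horse why
  position 20–22: horse horse why

2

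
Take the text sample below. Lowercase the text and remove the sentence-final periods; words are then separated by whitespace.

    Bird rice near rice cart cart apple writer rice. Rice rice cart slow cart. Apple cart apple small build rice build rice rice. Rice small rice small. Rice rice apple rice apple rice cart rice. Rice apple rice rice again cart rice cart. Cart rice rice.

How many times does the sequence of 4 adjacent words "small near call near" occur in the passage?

0

Scanning the 43 overlapping 4-gram windows for "small near call near":
  (none found)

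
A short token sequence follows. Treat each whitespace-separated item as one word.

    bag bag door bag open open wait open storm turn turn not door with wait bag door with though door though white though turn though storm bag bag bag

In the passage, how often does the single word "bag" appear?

Scanning the 29 tokens for "bag":
  position 1: bag
  position 2: bag
  position 4: bag
  position 16: bag
  position 27: bag
  position 28: bag
  position 29: bag

7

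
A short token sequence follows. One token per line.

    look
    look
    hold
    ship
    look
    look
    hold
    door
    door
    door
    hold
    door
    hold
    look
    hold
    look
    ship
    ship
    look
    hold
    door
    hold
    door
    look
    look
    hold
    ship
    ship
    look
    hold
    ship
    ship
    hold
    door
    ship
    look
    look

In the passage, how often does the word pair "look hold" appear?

6

Scanning the 36 overlapping bigram windows for "look hold":
  position 2–3: look hold
  position 6–7: look hold
  position 14–15: look hold
  position 19–20: look hold
  position 25–26: look hold
  position 29–30: look hold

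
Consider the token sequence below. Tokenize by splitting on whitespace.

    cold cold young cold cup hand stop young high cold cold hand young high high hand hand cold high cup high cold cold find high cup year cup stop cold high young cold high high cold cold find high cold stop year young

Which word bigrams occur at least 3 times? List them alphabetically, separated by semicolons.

cold cold; cold high; high cold

Bigram counts meeting the condition (at least 3 times):
  cold cold: 4
  cold high: 3
  high cold: 4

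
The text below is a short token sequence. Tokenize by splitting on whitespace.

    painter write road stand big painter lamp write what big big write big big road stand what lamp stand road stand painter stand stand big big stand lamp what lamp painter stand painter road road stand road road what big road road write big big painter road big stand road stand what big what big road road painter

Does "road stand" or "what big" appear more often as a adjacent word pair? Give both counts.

"road stand": 5 occurrences
"what big": 4 occurrences

"road stand" (5 vs 4)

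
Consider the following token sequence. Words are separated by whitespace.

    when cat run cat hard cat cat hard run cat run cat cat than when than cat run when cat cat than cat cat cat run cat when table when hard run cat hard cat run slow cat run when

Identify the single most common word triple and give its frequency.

Trigram frequencies (highest first):
  cat run cat: 3
  run cat hard: 2
  cat hard cat: 2
  hard run cat: 2
  cat cat than: 2
  cat run when: 2
  … (25 more, each ≤ 1)

"cat run cat", 3 times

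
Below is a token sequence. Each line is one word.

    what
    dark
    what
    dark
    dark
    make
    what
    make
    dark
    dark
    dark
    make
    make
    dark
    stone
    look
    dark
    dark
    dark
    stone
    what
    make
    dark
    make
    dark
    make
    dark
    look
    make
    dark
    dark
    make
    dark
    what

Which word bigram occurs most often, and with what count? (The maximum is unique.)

Bigram frequencies (highest first):
  make dark: 7
  dark dark: 6
  dark make: 5
  what dark: 2
  dark what: 2
  what make: 2
  … (8 more, each ≤ 2)

"make dark", 7 times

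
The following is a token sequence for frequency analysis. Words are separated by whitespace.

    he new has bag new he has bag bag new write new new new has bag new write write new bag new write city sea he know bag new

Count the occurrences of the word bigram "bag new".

5

Scanning the 28 overlapping bigram windows for "bag new":
  position 4–5: bag new
  position 9–10: bag new
  position 16–17: bag new
  position 21–22: bag new
  position 28–29: bag new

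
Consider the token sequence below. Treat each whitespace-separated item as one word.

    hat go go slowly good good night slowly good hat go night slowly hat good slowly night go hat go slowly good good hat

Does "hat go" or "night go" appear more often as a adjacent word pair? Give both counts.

"hat go": 3 occurrences
"night go": 1 occurrence

"hat go" (3 vs 1)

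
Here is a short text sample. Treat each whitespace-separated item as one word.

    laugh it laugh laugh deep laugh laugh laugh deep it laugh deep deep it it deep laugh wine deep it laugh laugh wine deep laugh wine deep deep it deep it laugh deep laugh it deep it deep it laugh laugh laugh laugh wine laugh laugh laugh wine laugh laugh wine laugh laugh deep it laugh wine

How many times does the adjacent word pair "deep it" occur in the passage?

Scanning the 56 overlapping bigram windows for "deep it":
  position 9–10: deep it
  position 13–14: deep it
  position 19–20: deep it
  position 28–29: deep it
  position 30–31: deep it
  position 36–37: deep it
  position 38–39: deep it
  position 54–55: deep it

8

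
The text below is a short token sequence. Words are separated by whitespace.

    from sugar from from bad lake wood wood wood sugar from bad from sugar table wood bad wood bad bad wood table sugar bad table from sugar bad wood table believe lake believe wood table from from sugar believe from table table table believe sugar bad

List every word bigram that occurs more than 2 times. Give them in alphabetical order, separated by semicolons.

Bigram counts meeting the condition (more than 2 times):
  bad wood: 3
  from sugar: 4
  sugar bad: 3
  wood table: 3

bad wood; from sugar; sugar bad; wood table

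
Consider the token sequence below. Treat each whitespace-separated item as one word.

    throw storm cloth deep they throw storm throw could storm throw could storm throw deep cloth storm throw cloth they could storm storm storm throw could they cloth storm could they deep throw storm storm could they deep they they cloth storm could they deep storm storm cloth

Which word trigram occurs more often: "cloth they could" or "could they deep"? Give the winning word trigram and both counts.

"could they deep" (3 vs 1)

"cloth they could": 1 occurrence
"could they deep": 3 occurrences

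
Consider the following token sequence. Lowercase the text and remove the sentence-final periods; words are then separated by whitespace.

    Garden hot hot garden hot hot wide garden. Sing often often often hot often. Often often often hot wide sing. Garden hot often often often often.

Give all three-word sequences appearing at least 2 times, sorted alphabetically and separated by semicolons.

Trigram counts meeting the condition (at least 2 times):
  garden hot hot: 2
  hot often often: 2
  often often hot: 2
  often often often: 5

garden hot hot; hot often often; often often hot; often often often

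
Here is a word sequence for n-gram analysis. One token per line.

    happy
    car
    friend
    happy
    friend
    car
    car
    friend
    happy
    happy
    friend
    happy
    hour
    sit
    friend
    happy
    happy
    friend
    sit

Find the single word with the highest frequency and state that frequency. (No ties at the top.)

"happy", 7 times

Unigram frequencies (highest first):
  happy: 7
  friend: 6
  car: 3
  sit: 2
  hour: 1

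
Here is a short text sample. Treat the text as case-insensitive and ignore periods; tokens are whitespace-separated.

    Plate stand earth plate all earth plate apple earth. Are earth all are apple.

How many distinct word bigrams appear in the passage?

14 tokens → 13 bigram windows in total.
Repeated bigrams (each contributes count−1 duplicates):
  earth plate: 2
1 duplicate windows → 13 − 1 = 12 distinct.

12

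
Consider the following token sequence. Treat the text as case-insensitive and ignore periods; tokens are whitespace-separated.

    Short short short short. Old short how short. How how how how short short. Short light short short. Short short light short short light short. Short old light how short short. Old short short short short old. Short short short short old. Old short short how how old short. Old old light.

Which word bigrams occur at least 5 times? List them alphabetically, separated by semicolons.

old short; short old; short short

Bigram counts meeting the condition (at least 5 times):
  old short: 5
  short old: 6
  short short: 18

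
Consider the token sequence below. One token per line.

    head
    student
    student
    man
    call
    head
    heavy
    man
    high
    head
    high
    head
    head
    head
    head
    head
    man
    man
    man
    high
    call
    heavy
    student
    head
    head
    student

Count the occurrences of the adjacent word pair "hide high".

Scanning the 25 overlapping bigram windows for "hide high":
  (none found)

0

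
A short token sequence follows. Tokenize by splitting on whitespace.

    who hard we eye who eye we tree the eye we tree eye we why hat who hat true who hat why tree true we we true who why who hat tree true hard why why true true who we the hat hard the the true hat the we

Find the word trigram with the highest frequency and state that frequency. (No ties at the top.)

Trigram frequencies (highest first):
  eye we tree: 2
  who hard we: 1
  hard we eye: 1
  we eye who: 1
  eye who eye: 1
  who eye we: 1
  … (40 more, each ≤ 1)

"eye we tree", 2 times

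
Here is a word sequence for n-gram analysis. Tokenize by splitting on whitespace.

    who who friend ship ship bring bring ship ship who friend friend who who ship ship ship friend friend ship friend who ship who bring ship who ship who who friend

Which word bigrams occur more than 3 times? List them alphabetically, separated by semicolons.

Bigram counts meeting the condition (more than 3 times):
  ship ship: 4
  ship who: 4

ship ship; ship who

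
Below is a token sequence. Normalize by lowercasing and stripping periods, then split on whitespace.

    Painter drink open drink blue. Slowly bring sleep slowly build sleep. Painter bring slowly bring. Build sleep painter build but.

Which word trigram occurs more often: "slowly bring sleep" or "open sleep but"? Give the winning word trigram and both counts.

"slowly bring sleep" (1 vs 0)

"slowly bring sleep": 1 occurrence
"open sleep but": 0 occurrences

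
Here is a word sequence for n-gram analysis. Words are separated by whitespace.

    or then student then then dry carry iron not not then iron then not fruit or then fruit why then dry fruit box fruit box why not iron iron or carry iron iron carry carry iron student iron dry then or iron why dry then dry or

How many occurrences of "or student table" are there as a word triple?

0

Scanning the 45 overlapping trigram windows for "or student table":
  (none found)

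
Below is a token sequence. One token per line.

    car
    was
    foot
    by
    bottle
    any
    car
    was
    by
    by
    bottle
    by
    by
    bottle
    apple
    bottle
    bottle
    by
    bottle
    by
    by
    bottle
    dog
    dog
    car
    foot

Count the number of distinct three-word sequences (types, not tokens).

26 tokens → 24 trigram windows in total.
Repeated trigrams (each contributes count−1 duplicates):
  by by bottle: 3
  bottle by by: 2
  by bottle by: 2
4 duplicate windows → 24 − 4 = 20 distinct.

20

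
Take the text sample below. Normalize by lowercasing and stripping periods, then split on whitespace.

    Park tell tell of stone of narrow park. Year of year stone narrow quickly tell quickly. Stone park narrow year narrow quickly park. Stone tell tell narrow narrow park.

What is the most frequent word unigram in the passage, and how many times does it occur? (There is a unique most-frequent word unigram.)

"narrow", 6 times

Unigram frequencies (highest first):
  narrow: 6
  park: 5
  tell: 5
  stone: 4
  of: 3
  year: 3
  … (1 more, each ≤ 3)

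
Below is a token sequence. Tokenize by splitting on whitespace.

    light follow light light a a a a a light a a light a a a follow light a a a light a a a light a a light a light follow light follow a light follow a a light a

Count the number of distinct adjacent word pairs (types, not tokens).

41 tokens → 40 bigram windows in total.
Repeated bigrams (each contributes count−1 duplicates):
  a a: 13
  a light: 8
  light a: 8
  light follow: 4
  follow light: 3
  follow a: 2
32 duplicate windows → 40 − 32 = 8 distinct.

8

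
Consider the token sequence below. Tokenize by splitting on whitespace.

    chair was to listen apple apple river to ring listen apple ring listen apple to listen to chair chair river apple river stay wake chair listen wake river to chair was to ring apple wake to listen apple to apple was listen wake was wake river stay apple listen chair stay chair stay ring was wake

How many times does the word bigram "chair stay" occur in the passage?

Scanning the 55 overlapping bigram windows for "chair stay":
  position 50–51: chair stay
  position 52–53: chair stay

2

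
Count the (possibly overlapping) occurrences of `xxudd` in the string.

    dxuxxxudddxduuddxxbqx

Sliding a length-5 window over the 21 characters (17 positions):
  position 5–9: xxudd

1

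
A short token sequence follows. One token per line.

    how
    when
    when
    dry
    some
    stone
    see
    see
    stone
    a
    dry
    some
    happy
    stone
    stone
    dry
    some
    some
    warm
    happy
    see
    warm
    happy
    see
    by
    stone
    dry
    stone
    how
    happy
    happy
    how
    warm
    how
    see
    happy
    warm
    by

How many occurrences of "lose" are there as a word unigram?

Scanning the 38 tokens for "lose":
  (none found)

0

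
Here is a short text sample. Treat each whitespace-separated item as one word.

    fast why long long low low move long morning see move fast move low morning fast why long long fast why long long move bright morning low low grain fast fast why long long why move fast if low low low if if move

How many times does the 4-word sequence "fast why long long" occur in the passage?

Scanning the 41 overlapping 4-gram windows for "fast why long long":
  position 1–4: fast why long long
  position 16–19: fast why long long
  position 20–23: fast why long long
  position 31–34: fast why long long

4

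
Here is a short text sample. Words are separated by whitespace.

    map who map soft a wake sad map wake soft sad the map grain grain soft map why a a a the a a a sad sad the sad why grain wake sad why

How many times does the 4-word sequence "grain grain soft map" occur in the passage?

1

Scanning the 31 overlapping 4-gram windows for "grain grain soft map":
  position 14–17: grain grain soft map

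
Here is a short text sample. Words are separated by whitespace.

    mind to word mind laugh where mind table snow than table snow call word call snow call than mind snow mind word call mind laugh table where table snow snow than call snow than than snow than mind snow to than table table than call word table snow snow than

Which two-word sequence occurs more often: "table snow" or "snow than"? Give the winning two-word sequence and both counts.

"table snow": 4 occurrences
"snow than": 5 occurrences

"snow than" (5 vs 4)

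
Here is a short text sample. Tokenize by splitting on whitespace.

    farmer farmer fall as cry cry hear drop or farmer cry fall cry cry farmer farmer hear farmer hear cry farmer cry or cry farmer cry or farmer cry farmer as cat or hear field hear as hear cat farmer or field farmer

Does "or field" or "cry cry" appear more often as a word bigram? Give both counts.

"or field": 1 occurrence
"cry cry": 2 occurrences

"cry cry" (2 vs 1)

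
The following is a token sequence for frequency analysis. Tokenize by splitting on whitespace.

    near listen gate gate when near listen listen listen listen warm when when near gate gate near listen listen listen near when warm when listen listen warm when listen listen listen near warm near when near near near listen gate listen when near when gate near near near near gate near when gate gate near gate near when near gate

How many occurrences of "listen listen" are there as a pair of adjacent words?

8

Scanning the 59 overlapping bigram windows for "listen listen":
  position 7–8: listen listen
  position 8–9: listen listen
  position 9–10: listen listen
  position 18–19: listen listen
  position 19–20: listen listen
  position 25–26: listen listen
  position 29–30: listen listen
  position 30–31: listen listen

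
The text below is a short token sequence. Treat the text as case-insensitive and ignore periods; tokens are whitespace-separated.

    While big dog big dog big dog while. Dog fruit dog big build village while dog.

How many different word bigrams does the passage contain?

16 tokens → 15 bigram windows in total.
Repeated bigrams (each contributes count−1 duplicates):
  big dog: 3
  dog big: 3
  while dog: 2
5 duplicate windows → 15 − 5 = 10 distinct.

10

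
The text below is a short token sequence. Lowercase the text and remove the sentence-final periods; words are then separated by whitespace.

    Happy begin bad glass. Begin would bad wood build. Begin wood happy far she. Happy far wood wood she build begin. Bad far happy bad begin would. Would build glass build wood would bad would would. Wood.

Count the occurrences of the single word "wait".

0

Scanning the 37 tokens for "wait":
  (none found)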